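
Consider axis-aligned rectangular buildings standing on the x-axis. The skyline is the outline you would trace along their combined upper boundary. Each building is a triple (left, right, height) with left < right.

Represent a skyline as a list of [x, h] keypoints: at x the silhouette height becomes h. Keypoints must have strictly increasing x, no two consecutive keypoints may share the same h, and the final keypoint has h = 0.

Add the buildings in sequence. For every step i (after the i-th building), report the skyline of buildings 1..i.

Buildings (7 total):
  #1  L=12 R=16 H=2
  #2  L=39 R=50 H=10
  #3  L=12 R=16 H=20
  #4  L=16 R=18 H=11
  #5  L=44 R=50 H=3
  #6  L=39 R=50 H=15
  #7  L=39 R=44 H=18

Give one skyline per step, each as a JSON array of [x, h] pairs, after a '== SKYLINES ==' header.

== SKYLINES ==
[[12,2],[16,0]]
[[12,2],[16,0],[39,10],[50,0]]
[[12,20],[16,0],[39,10],[50,0]]
[[12,20],[16,11],[18,0],[39,10],[50,0]]
[[12,20],[16,11],[18,0],[39,10],[50,0]]
[[12,20],[16,11],[18,0],[39,15],[50,0]]
[[12,20],[16,11],[18,0],[39,18],[44,15],[50,0]]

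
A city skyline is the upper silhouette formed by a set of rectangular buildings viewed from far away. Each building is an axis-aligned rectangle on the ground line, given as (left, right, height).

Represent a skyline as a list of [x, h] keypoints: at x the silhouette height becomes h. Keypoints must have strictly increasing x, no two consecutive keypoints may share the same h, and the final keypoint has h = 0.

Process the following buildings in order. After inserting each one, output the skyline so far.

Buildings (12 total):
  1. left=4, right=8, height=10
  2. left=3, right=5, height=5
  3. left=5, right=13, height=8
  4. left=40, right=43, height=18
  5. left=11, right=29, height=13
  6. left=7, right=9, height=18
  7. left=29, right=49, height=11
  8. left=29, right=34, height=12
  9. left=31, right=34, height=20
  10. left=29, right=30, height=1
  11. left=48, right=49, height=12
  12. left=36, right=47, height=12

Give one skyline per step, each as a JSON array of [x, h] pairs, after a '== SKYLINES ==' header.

== SKYLINES ==
[[4,10],[8,0]]
[[3,5],[4,10],[8,0]]
[[3,5],[4,10],[8,8],[13,0]]
[[3,5],[4,10],[8,8],[13,0],[40,18],[43,0]]
[[3,5],[4,10],[8,8],[11,13],[29,0],[40,18],[43,0]]
[[3,5],[4,10],[7,18],[9,8],[11,13],[29,0],[40,18],[43,0]]
[[3,5],[4,10],[7,18],[9,8],[11,13],[29,11],[40,18],[43,11],[49,0]]
[[3,5],[4,10],[7,18],[9,8],[11,13],[29,12],[34,11],[40,18],[43,11],[49,0]]
[[3,5],[4,10],[7,18],[9,8],[11,13],[29,12],[31,20],[34,11],[40,18],[43,11],[49,0]]
[[3,5],[4,10],[7,18],[9,8],[11,13],[29,12],[31,20],[34,11],[40,18],[43,11],[49,0]]
[[3,5],[4,10],[7,18],[9,8],[11,13],[29,12],[31,20],[34,11],[40,18],[43,11],[48,12],[49,0]]
[[3,5],[4,10],[7,18],[9,8],[11,13],[29,12],[31,20],[34,11],[36,12],[40,18],[43,12],[47,11],[48,12],[49,0]]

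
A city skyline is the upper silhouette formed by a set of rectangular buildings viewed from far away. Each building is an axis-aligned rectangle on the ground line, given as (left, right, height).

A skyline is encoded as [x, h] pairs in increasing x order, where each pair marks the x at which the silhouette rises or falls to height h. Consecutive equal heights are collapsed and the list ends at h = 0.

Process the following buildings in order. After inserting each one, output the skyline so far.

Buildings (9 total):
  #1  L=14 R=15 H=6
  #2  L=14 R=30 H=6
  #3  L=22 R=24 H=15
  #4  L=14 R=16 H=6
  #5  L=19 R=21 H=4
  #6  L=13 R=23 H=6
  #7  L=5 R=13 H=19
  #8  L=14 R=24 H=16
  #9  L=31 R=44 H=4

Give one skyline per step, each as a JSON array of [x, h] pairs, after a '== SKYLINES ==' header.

== SKYLINES ==
[[14,6],[15,0]]
[[14,6],[30,0]]
[[14,6],[22,15],[24,6],[30,0]]
[[14,6],[22,15],[24,6],[30,0]]
[[14,6],[22,15],[24,6],[30,0]]
[[13,6],[22,15],[24,6],[30,0]]
[[5,19],[13,6],[22,15],[24,6],[30,0]]
[[5,19],[13,6],[14,16],[24,6],[30,0]]
[[5,19],[13,6],[14,16],[24,6],[30,0],[31,4],[44,0]]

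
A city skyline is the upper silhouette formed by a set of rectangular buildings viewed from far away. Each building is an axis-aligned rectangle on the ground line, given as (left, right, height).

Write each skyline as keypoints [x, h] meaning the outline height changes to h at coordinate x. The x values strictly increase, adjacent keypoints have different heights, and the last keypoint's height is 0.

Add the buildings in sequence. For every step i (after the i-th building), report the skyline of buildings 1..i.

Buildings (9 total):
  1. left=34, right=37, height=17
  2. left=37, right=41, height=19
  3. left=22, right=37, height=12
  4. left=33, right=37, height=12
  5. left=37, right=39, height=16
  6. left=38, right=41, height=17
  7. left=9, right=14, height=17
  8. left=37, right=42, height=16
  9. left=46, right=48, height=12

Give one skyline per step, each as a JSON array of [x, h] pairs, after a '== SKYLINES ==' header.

== SKYLINES ==
[[34,17],[37,0]]
[[34,17],[37,19],[41,0]]
[[22,12],[34,17],[37,19],[41,0]]
[[22,12],[34,17],[37,19],[41,0]]
[[22,12],[34,17],[37,19],[41,0]]
[[22,12],[34,17],[37,19],[41,0]]
[[9,17],[14,0],[22,12],[34,17],[37,19],[41,0]]
[[9,17],[14,0],[22,12],[34,17],[37,19],[41,16],[42,0]]
[[9,17],[14,0],[22,12],[34,17],[37,19],[41,16],[42,0],[46,12],[48,0]]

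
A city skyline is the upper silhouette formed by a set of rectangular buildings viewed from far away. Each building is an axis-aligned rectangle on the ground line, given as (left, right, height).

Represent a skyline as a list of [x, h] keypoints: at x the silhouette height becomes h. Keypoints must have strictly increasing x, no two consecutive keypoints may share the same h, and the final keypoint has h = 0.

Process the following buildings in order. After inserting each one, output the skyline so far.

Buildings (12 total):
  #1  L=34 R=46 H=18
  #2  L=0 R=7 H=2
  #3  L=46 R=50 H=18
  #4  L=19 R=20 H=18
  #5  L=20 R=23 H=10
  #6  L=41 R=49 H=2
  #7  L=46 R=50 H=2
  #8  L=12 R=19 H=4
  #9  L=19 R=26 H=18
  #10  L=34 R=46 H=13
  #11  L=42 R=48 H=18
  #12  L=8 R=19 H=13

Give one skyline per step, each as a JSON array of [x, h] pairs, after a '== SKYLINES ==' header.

== SKYLINES ==
[[34,18],[46,0]]
[[0,2],[7,0],[34,18],[46,0]]
[[0,2],[7,0],[34,18],[50,0]]
[[0,2],[7,0],[19,18],[20,0],[34,18],[50,0]]
[[0,2],[7,0],[19,18],[20,10],[23,0],[34,18],[50,0]]
[[0,2],[7,0],[19,18],[20,10],[23,0],[34,18],[50,0]]
[[0,2],[7,0],[19,18],[20,10],[23,0],[34,18],[50,0]]
[[0,2],[7,0],[12,4],[19,18],[20,10],[23,0],[34,18],[50,0]]
[[0,2],[7,0],[12,4],[19,18],[26,0],[34,18],[50,0]]
[[0,2],[7,0],[12,4],[19,18],[26,0],[34,18],[50,0]]
[[0,2],[7,0],[12,4],[19,18],[26,0],[34,18],[50,0]]
[[0,2],[7,0],[8,13],[19,18],[26,0],[34,18],[50,0]]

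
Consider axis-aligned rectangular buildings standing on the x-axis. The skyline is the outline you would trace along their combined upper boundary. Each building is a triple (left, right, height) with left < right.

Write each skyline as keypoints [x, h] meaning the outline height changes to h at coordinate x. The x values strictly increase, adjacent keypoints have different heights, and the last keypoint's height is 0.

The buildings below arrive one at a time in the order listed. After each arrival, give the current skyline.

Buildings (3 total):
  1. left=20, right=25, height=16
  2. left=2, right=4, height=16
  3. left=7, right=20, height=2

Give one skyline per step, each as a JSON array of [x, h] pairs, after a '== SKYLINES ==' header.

== SKYLINES ==
[[20,16],[25,0]]
[[2,16],[4,0],[20,16],[25,0]]
[[2,16],[4,0],[7,2],[20,16],[25,0]]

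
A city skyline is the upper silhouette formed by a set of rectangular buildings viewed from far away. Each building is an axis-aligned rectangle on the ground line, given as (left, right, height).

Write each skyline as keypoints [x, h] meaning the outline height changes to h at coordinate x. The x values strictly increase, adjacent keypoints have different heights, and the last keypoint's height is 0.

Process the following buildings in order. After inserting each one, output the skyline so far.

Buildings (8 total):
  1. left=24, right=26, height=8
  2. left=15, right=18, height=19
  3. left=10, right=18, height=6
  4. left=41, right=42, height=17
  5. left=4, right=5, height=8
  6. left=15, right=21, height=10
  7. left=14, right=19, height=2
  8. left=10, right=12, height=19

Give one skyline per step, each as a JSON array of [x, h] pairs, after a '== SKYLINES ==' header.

== SKYLINES ==
[[24,8],[26,0]]
[[15,19],[18,0],[24,8],[26,0]]
[[10,6],[15,19],[18,0],[24,8],[26,0]]
[[10,6],[15,19],[18,0],[24,8],[26,0],[41,17],[42,0]]
[[4,8],[5,0],[10,6],[15,19],[18,0],[24,8],[26,0],[41,17],[42,0]]
[[4,8],[5,0],[10,6],[15,19],[18,10],[21,0],[24,8],[26,0],[41,17],[42,0]]
[[4,8],[5,0],[10,6],[15,19],[18,10],[21,0],[24,8],[26,0],[41,17],[42,0]]
[[4,8],[5,0],[10,19],[12,6],[15,19],[18,10],[21,0],[24,8],[26,0],[41,17],[42,0]]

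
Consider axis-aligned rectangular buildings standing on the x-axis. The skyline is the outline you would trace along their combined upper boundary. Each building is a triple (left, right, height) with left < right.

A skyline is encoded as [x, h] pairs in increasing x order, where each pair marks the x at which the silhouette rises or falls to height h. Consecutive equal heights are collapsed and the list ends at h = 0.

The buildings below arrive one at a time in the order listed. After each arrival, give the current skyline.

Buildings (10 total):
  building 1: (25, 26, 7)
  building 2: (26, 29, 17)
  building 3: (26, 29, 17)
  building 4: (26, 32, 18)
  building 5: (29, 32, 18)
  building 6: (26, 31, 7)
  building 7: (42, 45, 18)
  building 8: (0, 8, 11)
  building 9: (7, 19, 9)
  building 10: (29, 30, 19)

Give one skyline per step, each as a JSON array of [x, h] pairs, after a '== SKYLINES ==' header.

== SKYLINES ==
[[25,7],[26,0]]
[[25,7],[26,17],[29,0]]
[[25,7],[26,17],[29,0]]
[[25,7],[26,18],[32,0]]
[[25,7],[26,18],[32,0]]
[[25,7],[26,18],[32,0]]
[[25,7],[26,18],[32,0],[42,18],[45,0]]
[[0,11],[8,0],[25,7],[26,18],[32,0],[42,18],[45,0]]
[[0,11],[8,9],[19,0],[25,7],[26,18],[32,0],[42,18],[45,0]]
[[0,11],[8,9],[19,0],[25,7],[26,18],[29,19],[30,18],[32,0],[42,18],[45,0]]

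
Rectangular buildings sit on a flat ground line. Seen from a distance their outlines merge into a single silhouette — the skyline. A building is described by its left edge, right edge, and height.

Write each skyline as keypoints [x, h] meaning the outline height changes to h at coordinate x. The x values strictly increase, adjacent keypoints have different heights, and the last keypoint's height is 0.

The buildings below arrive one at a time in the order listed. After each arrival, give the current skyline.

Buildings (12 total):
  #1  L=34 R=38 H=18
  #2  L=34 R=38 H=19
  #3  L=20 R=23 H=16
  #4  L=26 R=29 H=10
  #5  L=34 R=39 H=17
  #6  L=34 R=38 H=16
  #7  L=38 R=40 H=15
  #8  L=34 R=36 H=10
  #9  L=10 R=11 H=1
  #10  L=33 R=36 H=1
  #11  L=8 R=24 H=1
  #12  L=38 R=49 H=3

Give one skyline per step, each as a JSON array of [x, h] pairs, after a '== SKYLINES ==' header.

== SKYLINES ==
[[34,18],[38,0]]
[[34,19],[38,0]]
[[20,16],[23,0],[34,19],[38,0]]
[[20,16],[23,0],[26,10],[29,0],[34,19],[38,0]]
[[20,16],[23,0],[26,10],[29,0],[34,19],[38,17],[39,0]]
[[20,16],[23,0],[26,10],[29,0],[34,19],[38,17],[39,0]]
[[20,16],[23,0],[26,10],[29,0],[34,19],[38,17],[39,15],[40,0]]
[[20,16],[23,0],[26,10],[29,0],[34,19],[38,17],[39,15],[40,0]]
[[10,1],[11,0],[20,16],[23,0],[26,10],[29,0],[34,19],[38,17],[39,15],[40,0]]
[[10,1],[11,0],[20,16],[23,0],[26,10],[29,0],[33,1],[34,19],[38,17],[39,15],[40,0]]
[[8,1],[20,16],[23,1],[24,0],[26,10],[29,0],[33,1],[34,19],[38,17],[39,15],[40,0]]
[[8,1],[20,16],[23,1],[24,0],[26,10],[29,0],[33,1],[34,19],[38,17],[39,15],[40,3],[49,0]]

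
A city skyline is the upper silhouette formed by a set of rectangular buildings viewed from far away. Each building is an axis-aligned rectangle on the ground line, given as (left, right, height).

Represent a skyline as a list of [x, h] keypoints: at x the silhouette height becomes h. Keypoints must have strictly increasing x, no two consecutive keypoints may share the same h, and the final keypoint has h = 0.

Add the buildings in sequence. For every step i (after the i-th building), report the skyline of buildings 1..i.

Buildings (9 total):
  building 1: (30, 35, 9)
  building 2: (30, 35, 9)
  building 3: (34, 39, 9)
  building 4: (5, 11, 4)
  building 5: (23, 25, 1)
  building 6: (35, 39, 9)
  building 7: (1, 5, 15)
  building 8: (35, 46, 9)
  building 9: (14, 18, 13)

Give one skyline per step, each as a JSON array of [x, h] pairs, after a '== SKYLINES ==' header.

== SKYLINES ==
[[30,9],[35,0]]
[[30,9],[35,0]]
[[30,9],[39,0]]
[[5,4],[11,0],[30,9],[39,0]]
[[5,4],[11,0],[23,1],[25,0],[30,9],[39,0]]
[[5,4],[11,0],[23,1],[25,0],[30,9],[39,0]]
[[1,15],[5,4],[11,0],[23,1],[25,0],[30,9],[39,0]]
[[1,15],[5,4],[11,0],[23,1],[25,0],[30,9],[46,0]]
[[1,15],[5,4],[11,0],[14,13],[18,0],[23,1],[25,0],[30,9],[46,0]]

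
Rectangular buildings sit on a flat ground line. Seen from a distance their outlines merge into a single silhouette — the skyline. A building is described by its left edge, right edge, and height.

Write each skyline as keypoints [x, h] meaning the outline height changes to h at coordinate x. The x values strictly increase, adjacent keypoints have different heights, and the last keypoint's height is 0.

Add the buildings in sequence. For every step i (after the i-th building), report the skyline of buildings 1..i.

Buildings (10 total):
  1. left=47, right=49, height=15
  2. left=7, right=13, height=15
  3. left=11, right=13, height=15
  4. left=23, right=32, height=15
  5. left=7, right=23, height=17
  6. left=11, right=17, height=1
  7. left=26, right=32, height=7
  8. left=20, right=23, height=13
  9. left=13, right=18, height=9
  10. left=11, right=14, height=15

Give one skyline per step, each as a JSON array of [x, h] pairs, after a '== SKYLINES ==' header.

== SKYLINES ==
[[47,15],[49,0]]
[[7,15],[13,0],[47,15],[49,0]]
[[7,15],[13,0],[47,15],[49,0]]
[[7,15],[13,0],[23,15],[32,0],[47,15],[49,0]]
[[7,17],[23,15],[32,0],[47,15],[49,0]]
[[7,17],[23,15],[32,0],[47,15],[49,0]]
[[7,17],[23,15],[32,0],[47,15],[49,0]]
[[7,17],[23,15],[32,0],[47,15],[49,0]]
[[7,17],[23,15],[32,0],[47,15],[49,0]]
[[7,17],[23,15],[32,0],[47,15],[49,0]]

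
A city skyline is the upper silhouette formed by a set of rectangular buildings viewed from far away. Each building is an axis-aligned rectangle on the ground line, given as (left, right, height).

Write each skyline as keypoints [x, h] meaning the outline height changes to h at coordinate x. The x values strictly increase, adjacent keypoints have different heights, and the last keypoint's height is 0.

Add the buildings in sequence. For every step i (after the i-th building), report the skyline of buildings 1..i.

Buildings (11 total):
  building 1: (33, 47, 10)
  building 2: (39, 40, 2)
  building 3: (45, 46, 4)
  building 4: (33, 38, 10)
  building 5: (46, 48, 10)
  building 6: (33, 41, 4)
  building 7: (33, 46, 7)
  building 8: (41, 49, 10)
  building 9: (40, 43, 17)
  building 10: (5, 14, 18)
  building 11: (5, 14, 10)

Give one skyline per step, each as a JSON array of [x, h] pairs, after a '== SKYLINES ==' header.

== SKYLINES ==
[[33,10],[47,0]]
[[33,10],[47,0]]
[[33,10],[47,0]]
[[33,10],[47,0]]
[[33,10],[48,0]]
[[33,10],[48,0]]
[[33,10],[48,0]]
[[33,10],[49,0]]
[[33,10],[40,17],[43,10],[49,0]]
[[5,18],[14,0],[33,10],[40,17],[43,10],[49,0]]
[[5,18],[14,0],[33,10],[40,17],[43,10],[49,0]]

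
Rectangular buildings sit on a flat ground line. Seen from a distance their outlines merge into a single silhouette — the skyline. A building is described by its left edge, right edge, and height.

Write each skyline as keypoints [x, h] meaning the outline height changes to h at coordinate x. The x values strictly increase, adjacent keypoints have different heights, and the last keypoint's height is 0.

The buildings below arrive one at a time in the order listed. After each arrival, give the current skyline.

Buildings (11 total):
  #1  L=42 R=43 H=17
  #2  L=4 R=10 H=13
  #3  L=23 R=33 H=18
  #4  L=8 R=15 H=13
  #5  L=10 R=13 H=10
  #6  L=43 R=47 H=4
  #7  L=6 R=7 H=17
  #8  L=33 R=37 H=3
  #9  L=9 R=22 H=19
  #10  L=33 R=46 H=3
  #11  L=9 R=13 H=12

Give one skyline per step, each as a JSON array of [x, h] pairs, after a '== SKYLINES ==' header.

== SKYLINES ==
[[42,17],[43,0]]
[[4,13],[10,0],[42,17],[43,0]]
[[4,13],[10,0],[23,18],[33,0],[42,17],[43,0]]
[[4,13],[15,0],[23,18],[33,0],[42,17],[43,0]]
[[4,13],[15,0],[23,18],[33,0],[42,17],[43,0]]
[[4,13],[15,0],[23,18],[33,0],[42,17],[43,4],[47,0]]
[[4,13],[6,17],[7,13],[15,0],[23,18],[33,0],[42,17],[43,4],[47,0]]
[[4,13],[6,17],[7,13],[15,0],[23,18],[33,3],[37,0],[42,17],[43,4],[47,0]]
[[4,13],[6,17],[7,13],[9,19],[22,0],[23,18],[33,3],[37,0],[42,17],[43,4],[47,0]]
[[4,13],[6,17],[7,13],[9,19],[22,0],[23,18],[33,3],[42,17],[43,4],[47,0]]
[[4,13],[6,17],[7,13],[9,19],[22,0],[23,18],[33,3],[42,17],[43,4],[47,0]]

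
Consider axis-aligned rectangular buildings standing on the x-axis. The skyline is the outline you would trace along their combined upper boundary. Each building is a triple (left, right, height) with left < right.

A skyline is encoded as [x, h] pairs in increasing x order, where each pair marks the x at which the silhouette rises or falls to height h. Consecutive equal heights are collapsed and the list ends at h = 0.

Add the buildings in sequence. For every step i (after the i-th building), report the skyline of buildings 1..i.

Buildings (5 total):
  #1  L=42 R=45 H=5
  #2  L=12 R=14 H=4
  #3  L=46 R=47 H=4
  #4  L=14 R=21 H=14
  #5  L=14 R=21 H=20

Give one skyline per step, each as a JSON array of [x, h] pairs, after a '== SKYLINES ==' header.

== SKYLINES ==
[[42,5],[45,0]]
[[12,4],[14,0],[42,5],[45,0]]
[[12,4],[14,0],[42,5],[45,0],[46,4],[47,0]]
[[12,4],[14,14],[21,0],[42,5],[45,0],[46,4],[47,0]]
[[12,4],[14,20],[21,0],[42,5],[45,0],[46,4],[47,0]]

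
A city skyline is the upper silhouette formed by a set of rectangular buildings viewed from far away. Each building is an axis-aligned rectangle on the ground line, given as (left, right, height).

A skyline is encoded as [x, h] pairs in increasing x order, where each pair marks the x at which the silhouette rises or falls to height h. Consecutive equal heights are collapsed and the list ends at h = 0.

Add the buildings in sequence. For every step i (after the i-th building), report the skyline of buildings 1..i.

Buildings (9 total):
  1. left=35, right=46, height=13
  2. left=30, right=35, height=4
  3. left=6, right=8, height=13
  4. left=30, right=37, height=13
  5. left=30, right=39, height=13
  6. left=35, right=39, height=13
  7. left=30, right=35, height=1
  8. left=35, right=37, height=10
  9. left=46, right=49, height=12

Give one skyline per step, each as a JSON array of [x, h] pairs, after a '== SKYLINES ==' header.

== SKYLINES ==
[[35,13],[46,0]]
[[30,4],[35,13],[46,0]]
[[6,13],[8,0],[30,4],[35,13],[46,0]]
[[6,13],[8,0],[30,13],[46,0]]
[[6,13],[8,0],[30,13],[46,0]]
[[6,13],[8,0],[30,13],[46,0]]
[[6,13],[8,0],[30,13],[46,0]]
[[6,13],[8,0],[30,13],[46,0]]
[[6,13],[8,0],[30,13],[46,12],[49,0]]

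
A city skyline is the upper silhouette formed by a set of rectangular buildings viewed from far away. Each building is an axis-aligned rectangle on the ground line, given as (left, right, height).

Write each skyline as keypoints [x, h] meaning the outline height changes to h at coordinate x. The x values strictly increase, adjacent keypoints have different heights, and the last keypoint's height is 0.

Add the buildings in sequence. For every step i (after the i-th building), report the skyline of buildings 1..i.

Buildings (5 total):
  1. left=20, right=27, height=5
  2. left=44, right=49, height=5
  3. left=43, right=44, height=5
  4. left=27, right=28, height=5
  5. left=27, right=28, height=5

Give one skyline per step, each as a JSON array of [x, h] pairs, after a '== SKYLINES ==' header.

== SKYLINES ==
[[20,5],[27,0]]
[[20,5],[27,0],[44,5],[49,0]]
[[20,5],[27,0],[43,5],[49,0]]
[[20,5],[28,0],[43,5],[49,0]]
[[20,5],[28,0],[43,5],[49,0]]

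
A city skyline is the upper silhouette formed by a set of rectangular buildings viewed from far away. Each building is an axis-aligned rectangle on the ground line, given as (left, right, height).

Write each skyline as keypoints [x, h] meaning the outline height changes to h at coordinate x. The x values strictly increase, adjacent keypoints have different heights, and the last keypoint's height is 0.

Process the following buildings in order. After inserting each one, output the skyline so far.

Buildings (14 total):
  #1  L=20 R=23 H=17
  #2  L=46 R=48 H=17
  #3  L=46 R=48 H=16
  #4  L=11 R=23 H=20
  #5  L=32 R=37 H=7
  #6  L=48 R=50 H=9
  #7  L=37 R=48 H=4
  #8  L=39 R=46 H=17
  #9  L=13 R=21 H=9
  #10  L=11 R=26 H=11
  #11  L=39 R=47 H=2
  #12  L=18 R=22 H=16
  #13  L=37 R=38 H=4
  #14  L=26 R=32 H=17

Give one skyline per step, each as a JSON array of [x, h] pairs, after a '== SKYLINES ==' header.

== SKYLINES ==
[[20,17],[23,0]]
[[20,17],[23,0],[46,17],[48,0]]
[[20,17],[23,0],[46,17],[48,0]]
[[11,20],[23,0],[46,17],[48,0]]
[[11,20],[23,0],[32,7],[37,0],[46,17],[48,0]]
[[11,20],[23,0],[32,7],[37,0],[46,17],[48,9],[50,0]]
[[11,20],[23,0],[32,7],[37,4],[46,17],[48,9],[50,0]]
[[11,20],[23,0],[32,7],[37,4],[39,17],[48,9],[50,0]]
[[11,20],[23,0],[32,7],[37,4],[39,17],[48,9],[50,0]]
[[11,20],[23,11],[26,0],[32,7],[37,4],[39,17],[48,9],[50,0]]
[[11,20],[23,11],[26,0],[32,7],[37,4],[39,17],[48,9],[50,0]]
[[11,20],[23,11],[26,0],[32,7],[37,4],[39,17],[48,9],[50,0]]
[[11,20],[23,11],[26,0],[32,7],[37,4],[39,17],[48,9],[50,0]]
[[11,20],[23,11],[26,17],[32,7],[37,4],[39,17],[48,9],[50,0]]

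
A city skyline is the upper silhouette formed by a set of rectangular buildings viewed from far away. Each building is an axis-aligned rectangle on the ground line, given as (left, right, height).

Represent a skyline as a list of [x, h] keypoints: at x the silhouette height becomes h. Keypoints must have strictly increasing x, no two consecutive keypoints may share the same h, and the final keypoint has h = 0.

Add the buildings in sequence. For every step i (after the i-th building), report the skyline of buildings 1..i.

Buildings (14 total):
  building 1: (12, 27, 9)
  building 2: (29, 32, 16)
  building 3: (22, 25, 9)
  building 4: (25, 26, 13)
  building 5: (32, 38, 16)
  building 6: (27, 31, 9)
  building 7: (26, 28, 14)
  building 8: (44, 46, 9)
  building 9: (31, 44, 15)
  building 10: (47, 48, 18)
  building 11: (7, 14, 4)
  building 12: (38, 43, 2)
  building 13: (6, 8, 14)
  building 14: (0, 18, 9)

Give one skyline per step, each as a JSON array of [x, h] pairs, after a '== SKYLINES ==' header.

== SKYLINES ==
[[12,9],[27,0]]
[[12,9],[27,0],[29,16],[32,0]]
[[12,9],[27,0],[29,16],[32,0]]
[[12,9],[25,13],[26,9],[27,0],[29,16],[32,0]]
[[12,9],[25,13],[26,9],[27,0],[29,16],[38,0]]
[[12,9],[25,13],[26,9],[29,16],[38,0]]
[[12,9],[25,13],[26,14],[28,9],[29,16],[38,0]]
[[12,9],[25,13],[26,14],[28,9],[29,16],[38,0],[44,9],[46,0]]
[[12,9],[25,13],[26,14],[28,9],[29,16],[38,15],[44,9],[46,0]]
[[12,9],[25,13],[26,14],[28,9],[29,16],[38,15],[44,9],[46,0],[47,18],[48,0]]
[[7,4],[12,9],[25,13],[26,14],[28,9],[29,16],[38,15],[44,9],[46,0],[47,18],[48,0]]
[[7,4],[12,9],[25,13],[26,14],[28,9],[29,16],[38,15],[44,9],[46,0],[47,18],[48,0]]
[[6,14],[8,4],[12,9],[25,13],[26,14],[28,9],[29,16],[38,15],[44,9],[46,0],[47,18],[48,0]]
[[0,9],[6,14],[8,9],[25,13],[26,14],[28,9],[29,16],[38,15],[44,9],[46,0],[47,18],[48,0]]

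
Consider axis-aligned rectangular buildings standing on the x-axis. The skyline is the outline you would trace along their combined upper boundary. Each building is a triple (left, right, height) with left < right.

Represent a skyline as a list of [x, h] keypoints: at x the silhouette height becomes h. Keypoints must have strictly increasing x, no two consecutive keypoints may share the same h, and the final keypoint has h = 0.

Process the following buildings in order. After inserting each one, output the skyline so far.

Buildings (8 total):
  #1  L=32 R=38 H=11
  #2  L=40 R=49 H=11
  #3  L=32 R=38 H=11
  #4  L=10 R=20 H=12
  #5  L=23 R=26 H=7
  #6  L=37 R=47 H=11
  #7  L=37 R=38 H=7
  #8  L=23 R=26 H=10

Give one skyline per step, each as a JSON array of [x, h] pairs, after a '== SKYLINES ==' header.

== SKYLINES ==
[[32,11],[38,0]]
[[32,11],[38,0],[40,11],[49,0]]
[[32,11],[38,0],[40,11],[49,0]]
[[10,12],[20,0],[32,11],[38,0],[40,11],[49,0]]
[[10,12],[20,0],[23,7],[26,0],[32,11],[38,0],[40,11],[49,0]]
[[10,12],[20,0],[23,7],[26,0],[32,11],[49,0]]
[[10,12],[20,0],[23,7],[26,0],[32,11],[49,0]]
[[10,12],[20,0],[23,10],[26,0],[32,11],[49,0]]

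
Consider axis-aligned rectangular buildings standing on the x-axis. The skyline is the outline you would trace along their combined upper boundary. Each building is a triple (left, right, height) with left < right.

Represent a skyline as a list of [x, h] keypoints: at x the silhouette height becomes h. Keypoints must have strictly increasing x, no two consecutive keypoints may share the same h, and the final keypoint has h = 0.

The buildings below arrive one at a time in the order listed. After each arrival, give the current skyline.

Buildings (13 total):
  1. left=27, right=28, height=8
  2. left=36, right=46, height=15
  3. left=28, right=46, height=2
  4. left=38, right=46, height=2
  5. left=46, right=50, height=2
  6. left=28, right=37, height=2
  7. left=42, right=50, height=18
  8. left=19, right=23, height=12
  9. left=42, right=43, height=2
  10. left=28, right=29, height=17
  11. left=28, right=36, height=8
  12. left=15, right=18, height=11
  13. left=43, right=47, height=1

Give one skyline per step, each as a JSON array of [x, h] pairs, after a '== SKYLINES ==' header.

== SKYLINES ==
[[27,8],[28,0]]
[[27,8],[28,0],[36,15],[46,0]]
[[27,8],[28,2],[36,15],[46,0]]
[[27,8],[28,2],[36,15],[46,0]]
[[27,8],[28,2],[36,15],[46,2],[50,0]]
[[27,8],[28,2],[36,15],[46,2],[50,0]]
[[27,8],[28,2],[36,15],[42,18],[50,0]]
[[19,12],[23,0],[27,8],[28,2],[36,15],[42,18],[50,0]]
[[19,12],[23,0],[27,8],[28,2],[36,15],[42,18],[50,0]]
[[19,12],[23,0],[27,8],[28,17],[29,2],[36,15],[42,18],[50,0]]
[[19,12],[23,0],[27,8],[28,17],[29,8],[36,15],[42,18],[50,0]]
[[15,11],[18,0],[19,12],[23,0],[27,8],[28,17],[29,8],[36,15],[42,18],[50,0]]
[[15,11],[18,0],[19,12],[23,0],[27,8],[28,17],[29,8],[36,15],[42,18],[50,0]]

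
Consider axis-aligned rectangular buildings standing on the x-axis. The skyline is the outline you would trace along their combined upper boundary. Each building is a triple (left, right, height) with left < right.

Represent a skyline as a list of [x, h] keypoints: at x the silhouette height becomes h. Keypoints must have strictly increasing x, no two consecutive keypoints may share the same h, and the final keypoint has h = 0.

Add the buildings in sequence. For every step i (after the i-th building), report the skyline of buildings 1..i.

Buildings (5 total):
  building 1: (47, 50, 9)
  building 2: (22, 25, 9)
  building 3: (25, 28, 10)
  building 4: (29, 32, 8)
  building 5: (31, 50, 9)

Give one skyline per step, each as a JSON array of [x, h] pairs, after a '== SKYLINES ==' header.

== SKYLINES ==
[[47,9],[50,0]]
[[22,9],[25,0],[47,9],[50,0]]
[[22,9],[25,10],[28,0],[47,9],[50,0]]
[[22,9],[25,10],[28,0],[29,8],[32,0],[47,9],[50,0]]
[[22,9],[25,10],[28,0],[29,8],[31,9],[50,0]]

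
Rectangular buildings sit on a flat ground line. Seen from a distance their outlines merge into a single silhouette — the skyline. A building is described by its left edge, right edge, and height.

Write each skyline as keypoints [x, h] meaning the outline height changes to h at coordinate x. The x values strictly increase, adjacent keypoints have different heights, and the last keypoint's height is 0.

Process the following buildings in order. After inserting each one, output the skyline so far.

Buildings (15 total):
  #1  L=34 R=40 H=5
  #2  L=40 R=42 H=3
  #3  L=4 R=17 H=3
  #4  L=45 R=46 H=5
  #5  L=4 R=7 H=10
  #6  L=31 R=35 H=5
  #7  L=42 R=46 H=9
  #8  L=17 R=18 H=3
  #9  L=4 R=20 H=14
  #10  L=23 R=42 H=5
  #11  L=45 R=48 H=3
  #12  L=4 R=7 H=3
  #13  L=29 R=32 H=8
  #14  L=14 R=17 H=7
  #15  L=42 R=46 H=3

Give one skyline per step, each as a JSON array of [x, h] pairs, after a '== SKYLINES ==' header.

== SKYLINES ==
[[34,5],[40,0]]
[[34,5],[40,3],[42,0]]
[[4,3],[17,0],[34,5],[40,3],[42,0]]
[[4,3],[17,0],[34,5],[40,3],[42,0],[45,5],[46,0]]
[[4,10],[7,3],[17,0],[34,5],[40,3],[42,0],[45,5],[46,0]]
[[4,10],[7,3],[17,0],[31,5],[40,3],[42,0],[45,5],[46,0]]
[[4,10],[7,3],[17,0],[31,5],[40,3],[42,9],[46,0]]
[[4,10],[7,3],[18,0],[31,5],[40,3],[42,9],[46,0]]
[[4,14],[20,0],[31,5],[40,3],[42,9],[46,0]]
[[4,14],[20,0],[23,5],[42,9],[46,0]]
[[4,14],[20,0],[23,5],[42,9],[46,3],[48,0]]
[[4,14],[20,0],[23,5],[42,9],[46,3],[48,0]]
[[4,14],[20,0],[23,5],[29,8],[32,5],[42,9],[46,3],[48,0]]
[[4,14],[20,0],[23,5],[29,8],[32,5],[42,9],[46,3],[48,0]]
[[4,14],[20,0],[23,5],[29,8],[32,5],[42,9],[46,3],[48,0]]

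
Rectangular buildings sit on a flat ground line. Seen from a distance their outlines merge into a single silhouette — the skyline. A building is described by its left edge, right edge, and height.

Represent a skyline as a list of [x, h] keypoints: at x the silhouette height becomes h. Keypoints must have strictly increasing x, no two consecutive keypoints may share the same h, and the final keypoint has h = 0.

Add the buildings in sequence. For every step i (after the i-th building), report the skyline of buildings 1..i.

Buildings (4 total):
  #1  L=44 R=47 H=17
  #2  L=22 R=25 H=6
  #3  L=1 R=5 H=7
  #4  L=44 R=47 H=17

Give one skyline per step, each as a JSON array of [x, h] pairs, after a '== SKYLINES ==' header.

== SKYLINES ==
[[44,17],[47,0]]
[[22,6],[25,0],[44,17],[47,0]]
[[1,7],[5,0],[22,6],[25,0],[44,17],[47,0]]
[[1,7],[5,0],[22,6],[25,0],[44,17],[47,0]]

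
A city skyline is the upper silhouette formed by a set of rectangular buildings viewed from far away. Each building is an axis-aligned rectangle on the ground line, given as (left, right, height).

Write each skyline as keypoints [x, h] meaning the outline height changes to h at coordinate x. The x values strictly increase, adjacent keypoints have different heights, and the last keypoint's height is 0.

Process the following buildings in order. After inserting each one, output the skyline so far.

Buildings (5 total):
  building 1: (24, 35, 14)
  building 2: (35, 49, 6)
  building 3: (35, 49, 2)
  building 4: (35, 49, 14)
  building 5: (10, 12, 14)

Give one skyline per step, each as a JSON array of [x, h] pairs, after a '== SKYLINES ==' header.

== SKYLINES ==
[[24,14],[35,0]]
[[24,14],[35,6],[49,0]]
[[24,14],[35,6],[49,0]]
[[24,14],[49,0]]
[[10,14],[12,0],[24,14],[49,0]]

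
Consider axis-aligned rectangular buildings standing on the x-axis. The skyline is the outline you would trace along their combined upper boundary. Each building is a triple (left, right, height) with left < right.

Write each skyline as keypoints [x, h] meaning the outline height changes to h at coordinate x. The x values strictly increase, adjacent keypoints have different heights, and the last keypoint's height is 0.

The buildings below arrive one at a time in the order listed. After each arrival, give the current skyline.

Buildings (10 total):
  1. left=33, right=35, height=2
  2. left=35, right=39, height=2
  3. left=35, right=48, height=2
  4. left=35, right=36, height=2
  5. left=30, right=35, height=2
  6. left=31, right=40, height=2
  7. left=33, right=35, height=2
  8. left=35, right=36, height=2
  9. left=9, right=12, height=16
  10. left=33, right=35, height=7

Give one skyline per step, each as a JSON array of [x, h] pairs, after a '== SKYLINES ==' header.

== SKYLINES ==
[[33,2],[35,0]]
[[33,2],[39,0]]
[[33,2],[48,0]]
[[33,2],[48,0]]
[[30,2],[48,0]]
[[30,2],[48,0]]
[[30,2],[48,0]]
[[30,2],[48,0]]
[[9,16],[12,0],[30,2],[48,0]]
[[9,16],[12,0],[30,2],[33,7],[35,2],[48,0]]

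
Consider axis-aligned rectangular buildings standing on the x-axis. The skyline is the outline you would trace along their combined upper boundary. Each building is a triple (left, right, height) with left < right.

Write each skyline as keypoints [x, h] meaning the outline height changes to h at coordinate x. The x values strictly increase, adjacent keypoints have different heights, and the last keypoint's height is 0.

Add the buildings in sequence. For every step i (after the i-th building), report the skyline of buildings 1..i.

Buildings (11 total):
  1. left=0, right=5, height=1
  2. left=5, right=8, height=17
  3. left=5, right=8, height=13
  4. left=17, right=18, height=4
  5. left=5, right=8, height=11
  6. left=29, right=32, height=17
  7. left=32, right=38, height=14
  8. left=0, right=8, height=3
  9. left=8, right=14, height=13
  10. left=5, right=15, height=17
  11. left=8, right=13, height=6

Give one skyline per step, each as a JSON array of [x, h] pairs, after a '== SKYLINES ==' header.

== SKYLINES ==
[[0,1],[5,0]]
[[0,1],[5,17],[8,0]]
[[0,1],[5,17],[8,0]]
[[0,1],[5,17],[8,0],[17,4],[18,0]]
[[0,1],[5,17],[8,0],[17,4],[18,0]]
[[0,1],[5,17],[8,0],[17,4],[18,0],[29,17],[32,0]]
[[0,1],[5,17],[8,0],[17,4],[18,0],[29,17],[32,14],[38,0]]
[[0,3],[5,17],[8,0],[17,4],[18,0],[29,17],[32,14],[38,0]]
[[0,3],[5,17],[8,13],[14,0],[17,4],[18,0],[29,17],[32,14],[38,0]]
[[0,3],[5,17],[15,0],[17,4],[18,0],[29,17],[32,14],[38,0]]
[[0,3],[5,17],[15,0],[17,4],[18,0],[29,17],[32,14],[38,0]]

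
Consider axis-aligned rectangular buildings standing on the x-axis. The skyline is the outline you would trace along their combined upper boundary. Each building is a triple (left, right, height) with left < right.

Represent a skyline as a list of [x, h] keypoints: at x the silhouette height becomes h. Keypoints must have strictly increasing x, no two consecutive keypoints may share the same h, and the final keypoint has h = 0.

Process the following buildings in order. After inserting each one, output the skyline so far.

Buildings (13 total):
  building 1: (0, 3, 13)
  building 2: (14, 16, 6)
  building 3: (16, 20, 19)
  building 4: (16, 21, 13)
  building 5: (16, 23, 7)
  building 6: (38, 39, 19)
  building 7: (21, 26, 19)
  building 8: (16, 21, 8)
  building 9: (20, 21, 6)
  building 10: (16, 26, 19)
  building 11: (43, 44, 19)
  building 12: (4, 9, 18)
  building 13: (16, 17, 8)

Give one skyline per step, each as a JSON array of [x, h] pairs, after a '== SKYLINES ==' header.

== SKYLINES ==
[[0,13],[3,0]]
[[0,13],[3,0],[14,6],[16,0]]
[[0,13],[3,0],[14,6],[16,19],[20,0]]
[[0,13],[3,0],[14,6],[16,19],[20,13],[21,0]]
[[0,13],[3,0],[14,6],[16,19],[20,13],[21,7],[23,0]]
[[0,13],[3,0],[14,6],[16,19],[20,13],[21,7],[23,0],[38,19],[39,0]]
[[0,13],[3,0],[14,6],[16,19],[20,13],[21,19],[26,0],[38,19],[39,0]]
[[0,13],[3,0],[14,6],[16,19],[20,13],[21,19],[26,0],[38,19],[39,0]]
[[0,13],[3,0],[14,6],[16,19],[20,13],[21,19],[26,0],[38,19],[39,0]]
[[0,13],[3,0],[14,6],[16,19],[26,0],[38,19],[39,0]]
[[0,13],[3,0],[14,6],[16,19],[26,0],[38,19],[39,0],[43,19],[44,0]]
[[0,13],[3,0],[4,18],[9,0],[14,6],[16,19],[26,0],[38,19],[39,0],[43,19],[44,0]]
[[0,13],[3,0],[4,18],[9,0],[14,6],[16,19],[26,0],[38,19],[39,0],[43,19],[44,0]]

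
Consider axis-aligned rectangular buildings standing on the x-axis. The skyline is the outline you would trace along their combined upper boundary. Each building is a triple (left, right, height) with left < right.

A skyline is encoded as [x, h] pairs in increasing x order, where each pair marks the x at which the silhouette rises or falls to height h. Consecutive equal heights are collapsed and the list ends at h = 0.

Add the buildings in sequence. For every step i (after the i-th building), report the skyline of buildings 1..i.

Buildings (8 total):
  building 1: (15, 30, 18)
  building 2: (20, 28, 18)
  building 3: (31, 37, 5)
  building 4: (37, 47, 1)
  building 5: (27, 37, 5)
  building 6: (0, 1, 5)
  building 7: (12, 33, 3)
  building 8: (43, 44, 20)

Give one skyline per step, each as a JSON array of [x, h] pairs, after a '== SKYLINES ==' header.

== SKYLINES ==
[[15,18],[30,0]]
[[15,18],[30,0]]
[[15,18],[30,0],[31,5],[37,0]]
[[15,18],[30,0],[31,5],[37,1],[47,0]]
[[15,18],[30,5],[37,1],[47,0]]
[[0,5],[1,0],[15,18],[30,5],[37,1],[47,0]]
[[0,5],[1,0],[12,3],[15,18],[30,5],[37,1],[47,0]]
[[0,5],[1,0],[12,3],[15,18],[30,5],[37,1],[43,20],[44,1],[47,0]]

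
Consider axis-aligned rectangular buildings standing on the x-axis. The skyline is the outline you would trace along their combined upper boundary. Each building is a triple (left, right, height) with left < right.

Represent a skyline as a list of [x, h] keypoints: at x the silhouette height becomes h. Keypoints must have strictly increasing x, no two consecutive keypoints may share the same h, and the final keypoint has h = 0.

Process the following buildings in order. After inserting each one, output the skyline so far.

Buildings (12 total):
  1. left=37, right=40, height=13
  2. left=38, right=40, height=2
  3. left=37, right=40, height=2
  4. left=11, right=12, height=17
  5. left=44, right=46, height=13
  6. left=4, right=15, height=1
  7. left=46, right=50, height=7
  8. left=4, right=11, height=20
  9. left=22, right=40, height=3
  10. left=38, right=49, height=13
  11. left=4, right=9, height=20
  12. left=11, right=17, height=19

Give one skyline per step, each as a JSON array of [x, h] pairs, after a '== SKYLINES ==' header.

== SKYLINES ==
[[37,13],[40,0]]
[[37,13],[40,0]]
[[37,13],[40,0]]
[[11,17],[12,0],[37,13],[40,0]]
[[11,17],[12,0],[37,13],[40,0],[44,13],[46,0]]
[[4,1],[11,17],[12,1],[15,0],[37,13],[40,0],[44,13],[46,0]]
[[4,1],[11,17],[12,1],[15,0],[37,13],[40,0],[44,13],[46,7],[50,0]]
[[4,20],[11,17],[12,1],[15,0],[37,13],[40,0],[44,13],[46,7],[50,0]]
[[4,20],[11,17],[12,1],[15,0],[22,3],[37,13],[40,0],[44,13],[46,7],[50,0]]
[[4,20],[11,17],[12,1],[15,0],[22,3],[37,13],[49,7],[50,0]]
[[4,20],[11,17],[12,1],[15,0],[22,3],[37,13],[49,7],[50,0]]
[[4,20],[11,19],[17,0],[22,3],[37,13],[49,7],[50,0]]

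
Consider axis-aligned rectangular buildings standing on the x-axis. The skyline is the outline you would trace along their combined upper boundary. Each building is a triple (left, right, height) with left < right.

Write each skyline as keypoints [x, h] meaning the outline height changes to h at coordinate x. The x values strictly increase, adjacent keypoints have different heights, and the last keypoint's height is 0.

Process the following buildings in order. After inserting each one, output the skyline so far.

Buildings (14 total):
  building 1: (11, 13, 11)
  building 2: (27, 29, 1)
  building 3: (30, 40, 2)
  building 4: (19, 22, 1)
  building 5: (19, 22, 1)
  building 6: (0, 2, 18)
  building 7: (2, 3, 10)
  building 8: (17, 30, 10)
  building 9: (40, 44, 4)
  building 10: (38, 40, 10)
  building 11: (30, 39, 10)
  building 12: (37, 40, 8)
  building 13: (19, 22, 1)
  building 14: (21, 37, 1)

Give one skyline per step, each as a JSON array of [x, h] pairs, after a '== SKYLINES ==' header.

== SKYLINES ==
[[11,11],[13,0]]
[[11,11],[13,0],[27,1],[29,0]]
[[11,11],[13,0],[27,1],[29,0],[30,2],[40,0]]
[[11,11],[13,0],[19,1],[22,0],[27,1],[29,0],[30,2],[40,0]]
[[11,11],[13,0],[19,1],[22,0],[27,1],[29,0],[30,2],[40,0]]
[[0,18],[2,0],[11,11],[13,0],[19,1],[22,0],[27,1],[29,0],[30,2],[40,0]]
[[0,18],[2,10],[3,0],[11,11],[13,0],[19,1],[22,0],[27,1],[29,0],[30,2],[40,0]]
[[0,18],[2,10],[3,0],[11,11],[13,0],[17,10],[30,2],[40,0]]
[[0,18],[2,10],[3,0],[11,11],[13,0],[17,10],[30,2],[40,4],[44,0]]
[[0,18],[2,10],[3,0],[11,11],[13,0],[17,10],[30,2],[38,10],[40,4],[44,0]]
[[0,18],[2,10],[3,0],[11,11],[13,0],[17,10],[40,4],[44,0]]
[[0,18],[2,10],[3,0],[11,11],[13,0],[17,10],[40,4],[44,0]]
[[0,18],[2,10],[3,0],[11,11],[13,0],[17,10],[40,4],[44,0]]
[[0,18],[2,10],[3,0],[11,11],[13,0],[17,10],[40,4],[44,0]]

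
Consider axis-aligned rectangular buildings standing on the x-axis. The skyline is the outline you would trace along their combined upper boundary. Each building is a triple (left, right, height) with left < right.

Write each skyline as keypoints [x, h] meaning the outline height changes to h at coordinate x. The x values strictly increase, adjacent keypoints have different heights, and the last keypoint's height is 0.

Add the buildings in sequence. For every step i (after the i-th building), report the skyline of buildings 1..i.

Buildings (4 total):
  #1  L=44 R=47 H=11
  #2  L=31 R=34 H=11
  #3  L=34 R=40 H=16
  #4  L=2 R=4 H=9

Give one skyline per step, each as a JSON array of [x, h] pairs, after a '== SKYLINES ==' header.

== SKYLINES ==
[[44,11],[47,0]]
[[31,11],[34,0],[44,11],[47,0]]
[[31,11],[34,16],[40,0],[44,11],[47,0]]
[[2,9],[4,0],[31,11],[34,16],[40,0],[44,11],[47,0]]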